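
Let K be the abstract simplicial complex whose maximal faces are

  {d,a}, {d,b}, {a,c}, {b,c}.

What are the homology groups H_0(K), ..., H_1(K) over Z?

Fix the vertex order a < b < c < d and write every simplex with vertices in increasing order. Then dim K = 1 and the simplices of K are:

  0-simplices (4): a, b, c, d
  1-simplices (4): ac, ad, bc, bd

so the chain groups are C_0 ≅ Z^4, C_1 ≅ Z^4.

∂_1: C_1 → C_0 sends each edge [p,q] (with p < q) to q − p.
As a 4×4 matrix over Z this has rank 3, with invariant factors (1,1,1).

Reading off H_k = ker ∂_k / im ∂_{k+1}:

  H_0: rank C_0 − rank ∂_1 = 4 − 3 = 1, and the invariant factors of ∂_1 are all 1, so H_0 = Z.
  H_1: rank ker ∂_1 − rank ∂_2 = (4 − 3) − 0 = 1, and there is no ∂_2, so H_1 = Z.

As a check, the Euler characteristic is 4 − 4 = 0, which agrees with 1 − 1 = 0.

H_0 ≅ Z,  H_1 ≅ Z.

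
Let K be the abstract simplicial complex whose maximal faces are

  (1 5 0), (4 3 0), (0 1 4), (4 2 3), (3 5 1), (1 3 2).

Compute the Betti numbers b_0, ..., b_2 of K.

Take the total order 0 < 1 < 2 < 3 < 4 < 5 on the vertex set. Then K (dimension 2) consists of the simplices:

  0-simplices (6): [0], [1], [2], [3], [4], [5]
  1-simplices (12): [0,1], [0,3], [0,4], [0,5], [1,2], [1,3], [1,4], [1,5], [2,3], [2,4], [3,4], [3,5]
  2-simplices (6): [0,1,4], [0,1,5], [0,3,4], [1,2,3], [1,3,5], [2,3,4]

so the chain groups are C_0 ≅ Z^6, C_1 ≅ Z^12, C_2 ≅ Z^6.

Boundary ∂_1: C_1 → C_0 is given by ∂[p,q] = [q] − [p]. For instance
  ∂[1,5] = [5] − [1].
The resulting 6×12 matrix has rank 5, and its Smith normal form has invariant factors (1,1,1,1,1).

∂_2: C_2 → C_1 maps a triangle to the signed sum of its edges. For instance
  ∂[0,3,4] = [3,4] − [0,4] + [0,3],
  ∂[2,3,4] = [3,4] − [2,4] + [2,3].
As a 12×6 matrix over Z this has rank 6, with invariant factors (1,1,1,1,1,1).

Now H_k = ker ∂_k / im ∂_{k+1}, so:

  H_0: rank C_0 − rank ∂_1 = 6 − 5 = 1, and the invariant factors of ∂_1 are all 1, so H_0 ≅ Z.
  H_1: rank ker ∂_1 − rank ∂_2 = (12 − 5) − 6 = 1, and the invariant factors of ∂_2 are all 1, so H_1 ≅ Z.
  H_2: rank ker ∂_2 − rank ∂_3 = (6 − 6) − 0 = 0, and there is no ∂_3, so H_2 ≅ 0.

Hence the Betti numbers are b_0 = 1, b_1 = 1, b_2 = 0.

b_0 = 1, b_1 = 1, b_2 = 0.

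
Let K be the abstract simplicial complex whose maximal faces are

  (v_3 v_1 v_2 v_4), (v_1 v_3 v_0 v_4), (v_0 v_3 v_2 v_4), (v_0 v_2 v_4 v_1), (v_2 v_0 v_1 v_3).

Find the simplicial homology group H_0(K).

Order the vertices as v_0 < v_1 < v_2 < v_3 < v_4. Listing each simplex with vertices in this order, K has dimension 3 with simplices:

  0-simplices (5): [v_0], [v_1], [v_2], [v_3], [v_4]
  1-simplices (10): [v_0,v_1], [v_0,v_2], [v_0,v_3], [v_0,v_4], [v_1,v_2], [v_1,v_3], [v_1,v_4], [v_2,v_3], [v_2,v_4], [v_3,v_4]
  2-simplices (10): [v_0,v_1,v_2], [v_0,v_1,v_3], [v_0,v_1,v_4], [v_0,v_2,v_3], [v_0,v_2,v_4], [v_0,v_3,v_4], [v_1,v_2,v_3], [v_1,v_2,v_4], [v_1,v_3,v_4], [v_2,v_3,v_4]
  3-simplices (5): [v_0,v_1,v_2,v_3], [v_0,v_1,v_2,v_4], [v_0,v_1,v_3,v_4], [v_0,v_2,v_3,v_4], [v_1,v_2,v_3,v_4]

giving chain groups C_0 ≅ Z^5, C_1 ≅ Z^10, C_2 ≅ Z^10, C_3 ≅ Z^5.

The boundary map ∂_1: C_1 → C_0 maps an edge to its endpoints' difference, ∂[p,q] = q − p.
As a 5×10 matrix over Z this has rank 4, with invariant factors (1,1,1,1).

The boundary map ∂_2: C_2 → C_1 sends each 2-simplex [p,q,r] to [q,r] − [p,r] + [p,q]. For instance
  ∂[v_0,v_3,v_4] = [v_3,v_4] − [v_0,v_4] + [v_0,v_3],
  ∂[v_0,v_1,v_4] = [v_1,v_4] − [v_0,v_4] + [v_0,v_1].
As a 10×10 matrix over Z this has rank 6, with invariant factors (1,1,1,1,1,1).

∂_3: C_3 → C_2 sends each 3-simplex σ to the alternating sum Σ_i (−1)^i (σ with its i-th vertex removed). For instance
  ∂[v_1,v_2,v_3,v_4] = [v_2,v_3,v_4] − [v_1,v_3,v_4] + [v_1,v_2,v_4] − [v_1,v_2,v_3],
  ∂[v_0,v_2,v_3,v_4] = [v_2,v_3,v_4] − [v_0,v_3,v_4] + [v_0,v_2,v_4] − [v_0,v_2,v_3].
This gives a 10×5 integer matrix of rank 4; reducing to Smith normal form yields diagonal entries (1,1,1,1).

From H_k ≅ ker(∂_k) / im(∂_{k+1}) we obtain:

  H_0: rank C_0 − rank ∂_1 = 5 − 4 = 1, and the invariant factors of ∂_1 are all 1, so H_0 = Z.

(K is a triangulation of the 3-sphere S^3.)

H_0 ≅ Z.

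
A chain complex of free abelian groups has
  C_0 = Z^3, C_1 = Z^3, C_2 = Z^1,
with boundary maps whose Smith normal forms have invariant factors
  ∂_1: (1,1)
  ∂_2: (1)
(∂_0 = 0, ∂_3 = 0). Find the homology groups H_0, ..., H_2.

H_0: b_0 = 3 − 0 − 2 = 1; torsion from ∂_1 factors > 1: none. So H_0 = Z.
H_1: b_1 = 3 − 2 − 1 = 0; torsion from ∂_2 factors > 1: none. So H_1 = 0.
H_2: b_2 = 1 − 1 − 0 = 0; torsion from ∂_3 factors > 1: none. So H_2 = 0.

H_0 = Z,  H_1 = 0,  H_2 = 0.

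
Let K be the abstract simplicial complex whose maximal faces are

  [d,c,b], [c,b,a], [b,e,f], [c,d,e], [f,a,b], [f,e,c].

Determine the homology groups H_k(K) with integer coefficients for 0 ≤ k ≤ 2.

Fix the vertex order a < b < c < d < e < f and write every simplex with vertices in increasing order. Then dim K = 2 and the simplices of K are:

  0-simplices (6): a, b, c, d, e, f
  1-simplices (12): ab, ac, af, bc, bd, be, bf, cd, ce, cf, de, ef
  2-simplices (6): abc, abf, bcd, bef, cde, cef

giving chain groups C_0 ≅ Z^6, C_1 ≅ Z^12, C_2 ≅ Z^6.

∂_1: C_1 → C_0 maps an edge to its endpoints' difference, ∂[p,q] = q − p.
The resulting 6×12 matrix has rank 5, and its Smith normal form has invariant factors (1,1,1,1,1).

The boundary map ∂_2: C_2 → C_1 maps a triangle to the signed sum of its edges. For instance
  ∂cef = ef − cf + ce,
  ∂bef = ef − bf + be.
The 12×6 boundary matrix has rank 6 and Smith normal form diag(1,1,1,1,1,1).

Reading off H_k = ker ∂_k / im ∂_{k+1}:

  H_0: rank C_0 − rank ∂_1 = 6 − 5 = 1, and the invariant factors of ∂_1 are all 1, so H_0 = Z.
  H_1: rank ker ∂_1 − rank ∂_2 = (12 − 5) − 6 = 1, and the invariant factors of ∂_2 are all 1, so H_1 = Z.
  H_2: rank ker ∂_2 − rank ∂_3 = (6 − 6) − 0 = 0, and there is no ∂_3, so H_2 = 0.

(K is a triangulation of the cylinder S^1 x I.)

H_0 = Z,  H_1 = Z,  H_2 = 0.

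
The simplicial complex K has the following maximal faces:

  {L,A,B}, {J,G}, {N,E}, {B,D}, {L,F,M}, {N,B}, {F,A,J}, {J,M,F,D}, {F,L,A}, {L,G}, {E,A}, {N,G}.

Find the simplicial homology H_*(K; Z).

H_0 = Z,  H_1 = Z^4,  H_2 = 0,  H_3 = 0.

K has 10 vertices, 20 edges, 8 triangles, 1 3-simplex.
rank ∂_0 = 0, rank ∂_1 = 9 ⇒ b_0 = 10 − 0 − 9 = 1; all invariant factors of ∂_1 are 1 so no torsion. So H_0 ≅ Z.
rank ∂_1 = 9, rank ∂_2 = 7 ⇒ b_1 = 20 − 9 − 7 = 4; all invariant factors of ∂_2 are 1 so no torsion. So H_1 ≅ Z^4.
rank ∂_2 = 7, rank ∂_3 = 1 ⇒ b_2 = 8 − 7 − 1 = 0; all invariant factors of ∂_3 are 1 so no torsion. So H_2 ≅ 0.
rank ∂_3 = 1, rank ∂_4 = 0 ⇒ b_3 = 1 − 1 − 0 = 0. So H_3 ≅ 0.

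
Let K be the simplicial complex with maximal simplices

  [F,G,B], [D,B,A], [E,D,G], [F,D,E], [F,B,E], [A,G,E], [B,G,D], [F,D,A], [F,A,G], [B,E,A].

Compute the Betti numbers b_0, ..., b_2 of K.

b_0 = 1, b_1 = 0, b_2 = 0.

Fix the vertex order A < B < D < E < F < G and write every simplex with vertices in increasing order. Then dim K = 2 and the simplices of K are:

  0-simplices (6): A, B, D, E, F, G
  1-simplices (15): AB, AD, AE, AF, AG, BD, BE, BF, BG, DE, DF, DG, EF, EG, FG
  2-simplices (10): ABD, ABE, ADF, AEG, AFG, BDG, BEF, BFG, DEF, DEG

so the chain groups are C_0 ≅ Z^6, C_1 ≅ Z^15, C_2 ≅ Z^10.

The boundary map ∂_1: C_1 → C_0 sends each edge [p,q] (with p < q) to q − p. For instance
  ∂EF = F − E.
The resulting 6×15 matrix has rank 5, and its Smith normal form has invariant factors (1,1,1,1,1).

∂_2: C_2 → C_1 maps a triangle to the signed sum of its edges. For instance
  ∂ABE = BE − AE + AB,
  ∂DEF = EF − DF + DE.
The resulting 15×10 matrix has rank 10, and its Smith normal form has invariant factors (1,1,1,1,1,1,1,1,1,2).

From H_k ≅ ker(∂_k) / im(∂_{k+1}) we obtain:

  H_0: rank C_0 − rank ∂_1 = 6 − 5 = 1, and the invariant factors of ∂_1 are all 1, so H_0 ≅ Z.
  H_1: rank ker ∂_1 − rank ∂_2 = (15 − 5) − 10 = 0, and ∂_2 has invariant factor 2 > 1, so H_1 ≅ Z/2Z.
  H_2: rank ker ∂_2 − rank ∂_3 = (10 − 10) − 0 = 0, and there is no ∂_3, so H_2 ≅ 0.

As a check, the Euler characteristic is 6 − 15 + 10 = 1, which agrees with 1 − 0 + 0 = 1.
(K is a triangulation of the real projective plane RP^2.)

Hence the Betti numbers are b_0 = 1, b_1 = 0, b_2 = 0.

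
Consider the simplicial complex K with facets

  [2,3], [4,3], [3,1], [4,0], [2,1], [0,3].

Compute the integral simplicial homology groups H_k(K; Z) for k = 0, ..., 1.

We work with the vertex ordering 0 < 1 < 2 < 3 < 4. The simplices of K, each written with vertices in increasing order, are:

  0-simplices (5): [0], [1], [2], [3], [4]
  1-simplices (6): [0,3], [0,4], [1,2], [1,3], [2,3], [3,4]

Hence C_0 ≅ Z^5, C_1 ≅ Z^6.

The boundary map ∂_1: C_1 → C_0 is given by ∂[p,q] = [q] − [p].
This gives a 5×6 integer matrix of rank 4; reducing to Smith normal form yields diagonal entries (1,1,1,1).

From H_k ≅ ker(∂_k) / im(∂_{k+1}) we obtain:

  H_0: rank C_0 − rank ∂_1 = 5 − 4 = 1, and the invariant factors of ∂_1 are all 1, so H_0 = Z.
  H_1: rank ker ∂_1 − rank ∂_2 = (6 − 4) − 0 = 2, and there is no ∂_2, so H_1 = Z^2.

(K is a triangulation of a wedge of 2 circles.)

H_0 ≅ Z,  H_1 ≅ Z^2.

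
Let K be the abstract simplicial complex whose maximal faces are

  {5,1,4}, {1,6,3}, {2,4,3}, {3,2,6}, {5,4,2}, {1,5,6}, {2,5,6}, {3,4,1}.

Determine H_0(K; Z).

H_0 ≅ Z.

K has 6 vertices, 12 edges, 8 triangles.
rank ∂_0 = 0, rank ∂_1 = 5 ⇒ b_0 = 6 − 0 − 5 = 1; all invariant factors of ∂_1 are 1 so no torsion. So H_0 ≅ Z.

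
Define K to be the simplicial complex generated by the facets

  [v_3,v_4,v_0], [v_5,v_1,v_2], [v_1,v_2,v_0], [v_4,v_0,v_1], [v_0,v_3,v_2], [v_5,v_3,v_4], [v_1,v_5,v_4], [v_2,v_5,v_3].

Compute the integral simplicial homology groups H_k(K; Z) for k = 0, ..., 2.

Fix the vertex order v_0 < v_1 < v_2 < v_3 < v_4 < v_5 and write every simplex with vertices in increasing order. Then dim K = 2 and the simplices of K are:

  0-simplices (6): [v_0], [v_1], [v_2], [v_3], [v_4], [v_5]
  1-simplices (12): [v_0,v_1], [v_0,v_2], [v_0,v_3], [v_0,v_4], [v_1,v_2], [v_1,v_4], [v_1,v_5], [v_2,v_3], [v_2,v_5], [v_3,v_4], [v_3,v_5], [v_4,v_5]
  2-simplices (8): [v_0,v_1,v_2], [v_0,v_1,v_4], [v_0,v_2,v_3], [v_0,v_3,v_4], [v_1,v_2,v_5], [v_1,v_4,v_5], [v_2,v_3,v_5], [v_3,v_4,v_5]

giving chain groups C_0 ≅ Z^6, C_1 ≅ Z^12, C_2 ≅ Z^8.

The boundary map ∂_1: C_1 → C_0 is given by ∂[p,q] = [q] − [p].
The resulting 6×12 matrix has rank 5, and its Smith normal form has invariant factors (1,1,1,1,1).

The boundary map ∂_2: C_2 → C_1 acts by ∂[p,q,r] = [q,r] − [p,r] + [p,q]. For instance
  ∂[v_0,v_1,v_2] = [v_1,v_2] − [v_0,v_2] + [v_0,v_1],
  ∂[v_0,v_3,v_4] = [v_3,v_4] − [v_0,v_4] + [v_0,v_3].
This gives a 12×8 integer matrix of rank 7; reducing to Smith normal form yields diagonal entries (1,1,1,1,1,1,1).

Now H_k = ker ∂_k / im ∂_{k+1}, so:

  H_0: rank C_0 − rank ∂_1 = 6 − 5 = 1, and the invariant factors of ∂_1 are all 1, so H_0 = Z.
  H_1: rank ker ∂_1 − rank ∂_2 = (12 − 5) − 7 = 0, and the invariant factors of ∂_2 are all 1, so H_1 = 0.
  H_2: rank ker ∂_2 − rank ∂_3 = (8 − 7) − 0 = 1, and there is no ∂_3, so H_2 = Z.

H_0 ≅ Z,  H_1 = 0,  H_2 ≅ Z.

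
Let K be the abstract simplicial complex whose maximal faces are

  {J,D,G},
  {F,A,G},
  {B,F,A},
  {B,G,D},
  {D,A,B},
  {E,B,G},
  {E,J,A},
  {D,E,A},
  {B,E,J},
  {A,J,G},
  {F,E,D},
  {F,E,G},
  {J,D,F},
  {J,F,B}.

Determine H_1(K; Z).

Order the vertices as A < B < D < E < F < G < J. Listing each simplex with vertices in this order, K has dimension 2 with simplices:

  0-simplices (7): A, B, D, E, F, G, J
  1-simplices (21): AB, AD, AE, AF, AG, AJ, BD, BE, BF, BG, BJ, DE, DF, DG, DJ, EF, EG, EJ, FG, FJ, GJ
  2-simplices (14): ABD, ABF, ADE, AEJ, AFG, AGJ, BDG, BEG, BEJ, BFJ, DEF, DFJ, DGJ, EFG

Hence C_0 ≅ Z^7, C_1 ≅ Z^21, C_2 ≅ Z^14.

The boundary map ∂_1: C_1 → C_0 sends each edge [p,q] (with p < q) to q − p.
As a 7×21 matrix over Z this has rank 6, with invariant factors (1,1,1,1,1,1).

∂_2: C_2 → C_1 maps a triangle to the signed sum of its edges. For instance
  ∂DEF = EF − DF + DE,
  ∂ABD = BD − AD + AB.
The 21×14 boundary matrix has rank 13 and Smith normal form diag(1,1,1,1,1,1,1,1,1,1,1,1,1).

Now H_k = ker ∂_k / im ∂_{k+1}, so:

  H_1: rank ker ∂_1 − rank ∂_2 = (21 − 6) − 13 = 2, and the invariant factors of ∂_2 are all 1, so H_1 ≅ Z^2.

H_1 = Z^2.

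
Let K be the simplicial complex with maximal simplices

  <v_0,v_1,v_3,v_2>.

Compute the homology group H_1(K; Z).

H_1 ≅ 0.

Order the vertices as v_0 < v_1 < v_2 < v_3. Listing each simplex with vertices in this order, K has dimension 3 with simplices:

  0-simplices (4): [v_0], [v_1], [v_2], [v_3]
  1-simplices (6): [v_0,v_1], [v_0,v_2], [v_0,v_3], [v_1,v_2], [v_1,v_3], [v_2,v_3]
  2-simplices (4): [v_0,v_1,v_2], [v_0,v_1,v_3], [v_0,v_2,v_3], [v_1,v_2,v_3]
  3-simplices (1): [v_0,v_1,v_2,v_3]

so the chain groups are C_0 ≅ Z^4, C_1 ≅ Z^6, C_2 ≅ Z^4, C_3 ≅ Z^1.

Boundary ∂_1: C_1 → C_0 is given by ∂[p,q] = [q] − [p].
The 4×6 boundary matrix has rank 3 and Smith normal form diag(1,1,1).

Boundary ∂_2: C_2 → C_1 maps a triangle to the signed sum of its edges. For instance
  ∂[v_1,v_2,v_3] = [v_2,v_3] − [v_1,v_3] + [v_1,v_2],
  ∂[v_0,v_1,v_2] = [v_1,v_2] − [v_0,v_2] + [v_0,v_1].
The 6×4 boundary matrix has rank 3 and Smith normal form diag(1,1,1).

Boundary ∂_3: C_3 → C_2 sends each 3-simplex σ to the alternating sum Σ_i (−1)^i (σ with its i-th vertex removed). For instance
  ∂[v_0,v_1,v_2,v_3] = [v_1,v_2,v_3] − [v_0,v_2,v_3] + [v_0,v_1,v_3] − [v_0,v_1,v_2].
The 4×1 boundary matrix has rank 1 and Smith normal form diag(1).

Reading off H_k = ker ∂_k / im ∂_{k+1}:

  H_1: rank ker ∂_1 − rank ∂_2 = (6 − 3) − 3 = 0, and the invariant factors of ∂_2 are all 1, so H_1 ≅ 0.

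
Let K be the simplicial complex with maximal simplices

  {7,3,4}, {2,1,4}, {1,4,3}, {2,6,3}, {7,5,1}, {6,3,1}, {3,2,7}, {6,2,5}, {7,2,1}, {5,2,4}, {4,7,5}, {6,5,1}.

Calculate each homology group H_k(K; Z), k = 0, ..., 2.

Fix the vertex order 1 < 2 < 3 < 4 < 5 < 6 < 7 and write every simplex with vertices in increasing order. Then dim K = 2 and the simplices of K are:

  0-simplices (7): [1], [2], [3], [4], [5], [6], [7]
  1-simplices (18): [1,2], [1,3], [1,4], [1,5], [1,6], [1,7], [2,3], [2,4], [2,5], [2,6], [2,7], [3,4], [3,6], [3,7], [4,5], [4,7], [5,6], [5,7]
  2-simplices (12): [1,2,4], [1,2,7], [1,3,4], [1,3,6], [1,5,6], [1,5,7], [2,3,6], [2,3,7], [2,4,5], [2,5,6], [3,4,7], [4,5,7]

so the chain groups are C_0 ≅ Z^7, C_1 ≅ Z^18, C_2 ≅ Z^12.

The boundary map ∂_1: C_1 → C_0 is given by ∂[p,q] = [q] − [p].
The 7×18 boundary matrix has rank 6 and Smith normal form diag(1,1,1,1,1,1).

∂_2: C_2 → C_1 maps a triangle to the signed sum of its edges. For instance
  ∂[4,5,7] = [5,7] − [4,7] + [4,5],
  ∂[1,5,6] = [5,6] − [1,6] + [1,5].
This gives a 18×12 integer matrix of rank 12; reducing to Smith normal form yields diagonal entries (1,1,1,1,1,1,1,1,1,1,1,2).

Reading off H_k = ker ∂_k / im ∂_{k+1}:

  H_0: rank C_0 − rank ∂_1 = 7 − 6 = 1, and the invariant factors of ∂_1 are all 1, so H_0 = Z.
  H_1: rank ker ∂_1 − rank ∂_2 = (18 − 6) − 12 = 0, and ∂_2 has invariant factor 2 > 1, so H_1 = Z/2Z.
  H_2: rank ker ∂_2 − rank ∂_3 = (12 − 12) − 0 = 0, and there is no ∂_3, so H_2 = 0.

H_0 ≅ Z,  H_1 ≅ Z/2Z,  H_2 = 0.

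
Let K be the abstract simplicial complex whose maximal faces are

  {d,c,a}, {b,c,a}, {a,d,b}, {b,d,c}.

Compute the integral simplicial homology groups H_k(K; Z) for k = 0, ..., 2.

H_0 ≅ Z,  H_1 = 0,  H_2 ≅ Z.

We work with the vertex ordering a < b < c < d. The simplices of K, each written with vertices in increasing order, are:

  0-simplices (4): a, b, c, d
  1-simplices (6): ab, ac, ad, bc, bd, cd
  2-simplices (4): abc, abd, acd, bcd

Hence C_0 ≅ Z^4, C_1 ≅ Z^6, C_2 ≅ Z^4.

Boundary ∂_1: C_1 → C_0 maps an edge to its endpoints' difference, ∂[p,q] = q − p. For instance
  ∂cd = d − c.
The 4×6 boundary matrix has rank 3 and Smith normal form diag(1,1,1).

∂_2: C_2 → C_1 sends each 2-simplex [p,q,r] to [q,r] − [p,r] + [p,q]. For instance
  ∂abd = bd − ad + ab,
  ∂bcd = cd − bd + bc.
The 6×4 boundary matrix has rank 3 and Smith normal form diag(1,1,1).

From H_k ≅ ker(∂_k) / im(∂_{k+1}) we obtain:

  H_0: rank C_0 − rank ∂_1 = 4 − 3 = 1, and the invariant factors of ∂_1 are all 1, so H_0 ≅ Z.
  H_1: rank ker ∂_1 − rank ∂_2 = (6 − 3) − 3 = 0, and the invariant factors of ∂_2 are all 1, so H_1 ≅ 0.
  H_2: rank ker ∂_2 − rank ∂_3 = (4 − 3) − 0 = 1, and there is no ∂_3, so H_2 ≅ Z.

As a check, the Euler characteristic is 4 − 6 + 4 = 2, which agrees with 1 − 0 + 1 = 2.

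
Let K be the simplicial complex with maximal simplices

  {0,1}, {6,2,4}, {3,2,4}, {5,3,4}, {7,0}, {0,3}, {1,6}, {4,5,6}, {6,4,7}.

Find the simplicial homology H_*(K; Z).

H_0 = Z,  H_1 = Z^2,  H_2 = 0.

We work with the vertex ordering 0 < 1 < 2 < 3 < 4 < 5 < 6 < 7. The simplices of K, each written with vertices in increasing order, are:

  0-simplices (8): [0], [1], [2], [3], [4], [5], [6], [7]
  1-simplices (14): [0,1], [0,3], [0,7], [1,6], [2,3], [2,4], [2,6], [3,4], [3,5], [4,5], [4,6], [4,7], [5,6], [6,7]
  2-simplices (5): [2,3,4], [2,4,6], [3,4,5], [4,5,6], [4,6,7]

Hence C_0 ≅ Z^8, C_1 ≅ Z^14, C_2 ≅ Z^5.

The boundary map ∂_1: C_1 → C_0 sends each edge [p,q] (with p < q) to q − p. For instance
  ∂[1,6] = [6] − [1].
This gives a 8×14 integer matrix of rank 7; reducing to Smith normal form yields diagonal entries (1,1,1,1,1,1,1).

The boundary map ∂_2: C_2 → C_1 acts by ∂[p,q,r] = [q,r] − [p,r] + [p,q]. For instance
  ∂[2,4,6] = [4,6] − [2,6] + [2,4],
  ∂[4,5,6] = [5,6] − [4,6] + [4,5].
The 14×5 boundary matrix has rank 5 and Smith normal form diag(1,1,1,1,1).

Now H_k = ker ∂_k / im ∂_{k+1}, so:

  H_0: rank C_0 − rank ∂_1 = 8 − 7 = 1, and the invariant factors of ∂_1 are all 1, so H_0 = Z.
  H_1: rank ker ∂_1 − rank ∂_2 = (14 − 7) − 5 = 2, and the invariant factors of ∂_2 are all 1, so H_1 = Z^2.
  H_2: rank ker ∂_2 − rank ∂_3 = (5 − 5) − 0 = 0, and there is no ∂_3, so H_2 = 0.

As a check, the Euler characteristic is 8 − 14 + 5 = -1, which agrees with 1 − 2 + 0 = -1.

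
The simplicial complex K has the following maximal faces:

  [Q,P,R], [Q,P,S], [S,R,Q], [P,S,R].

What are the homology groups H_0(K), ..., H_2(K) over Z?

H_0 = Z,  H_1 = 0,  H_2 = Z.

Order the vertices as P < Q < R < S. Listing each simplex with vertices in this order, K has dimension 2 with simplices:

  0-simplices (4): P, Q, R, S
  1-simplices (6): PQ, PR, PS, QR, QS, RS
  2-simplices (4): PQR, PQS, PRS, QRS

giving chain groups C_0 ≅ Z^4, C_1 ≅ Z^6, C_2 ≅ Z^4.

Boundary ∂_1: C_1 → C_0 is given by ∂[p,q] = [q] − [p].
The resulting 4×6 matrix has rank 3, and its Smith normal form has invariant factors (1,1,1).

∂_2: C_2 → C_1 sends each 2-simplex [p,q,r] to [q,r] − [p,r] + [p,q]. For instance
  ∂QRS = RS − QS + QR,
  ∂PQS = QS − PS + PQ.
The resulting 6×4 matrix has rank 3, and its Smith normal form has invariant factors (1,1,1).

From H_k ≅ ker(∂_k) / im(∂_{k+1}) we obtain:

  H_0: rank C_0 − rank ∂_1 = 4 − 3 = 1, and the invariant factors of ∂_1 are all 1, so H_0 ≅ Z.
  H_1: rank ker ∂_1 − rank ∂_2 = (6 − 3) − 3 = 0, and the invariant factors of ∂_2 are all 1, so H_1 ≅ 0.
  H_2: rank ker ∂_2 − rank ∂_3 = (4 − 3) − 0 = 1, and there is no ∂_3, so H_2 ≅ Z.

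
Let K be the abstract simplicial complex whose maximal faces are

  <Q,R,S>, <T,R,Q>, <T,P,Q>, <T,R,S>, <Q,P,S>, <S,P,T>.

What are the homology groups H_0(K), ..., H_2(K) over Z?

We work with the vertex ordering P < Q < R < S < T. The simplices of K, each written with vertices in increasing order, are:

  0-simplices (5): P, Q, R, S, T
  1-simplices (9): PQ, PS, PT, QR, QS, QT, RS, RT, ST
  2-simplices (6): PQS, PQT, PST, QRS, QRT, RST

giving chain groups C_0 ≅ Z^5, C_1 ≅ Z^9, C_2 ≅ Z^6.

The boundary map ∂_1: C_1 → C_0 is given by ∂[p,q] = [q] − [p]. For instance
  ∂QS = S − Q.
As a 5×9 matrix over Z this has rank 4, with invariant factors (1,1,1,1).

Boundary ∂_2: C_2 → C_1 sends each 2-simplex [p,q,r] to [q,r] − [p,r] + [p,q]. For instance
  ∂PQT = QT − PT + PQ,
  ∂PQS = QS − PS + PQ.
The 9×6 boundary matrix has rank 5 and Smith normal form diag(1,1,1,1,1).

From H_k ≅ ker(∂_k) / im(∂_{k+1}) we obtain:

  H_0: rank C_0 − rank ∂_1 = 5 − 4 = 1, and the invariant factors of ∂_1 are all 1, so H_0 ≅ Z.
  H_1: rank ker ∂_1 − rank ∂_2 = (9 − 4) − 5 = 0, and the invariant factors of ∂_2 are all 1, so H_1 ≅ 0.
  H_2: rank ker ∂_2 − rank ∂_3 = (6 − 5) − 0 = 1, and there is no ∂_3, so H_2 ≅ Z.

As a check, the Euler characteristic is 5 − 9 + 6 = 2, which agrees with 1 − 0 + 1 = 2.

H_0 = Z,  H_1 = 0,  H_2 = Z.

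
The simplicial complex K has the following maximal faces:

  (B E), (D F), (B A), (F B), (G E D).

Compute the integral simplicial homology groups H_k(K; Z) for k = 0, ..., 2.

H_0 ≅ Z,  H_1 ≅ Z,  H_2 = 0.

K has 6 vertices, 7 edges, 1 triangle.
rank ∂_0 = 0, rank ∂_1 = 5 ⇒ b_0 = 6 − 0 − 5 = 1; all invariant factors of ∂_1 are 1 so no torsion. So H_0 ≅ Z.
rank ∂_1 = 5, rank ∂_2 = 1 ⇒ b_1 = 7 − 5 − 1 = 1; all invariant factors of ∂_2 are 1 so no torsion. So H_1 ≅ Z.
rank ∂_2 = 1, rank ∂_3 = 0 ⇒ b_2 = 1 − 1 − 0 = 0. So H_2 ≅ 0.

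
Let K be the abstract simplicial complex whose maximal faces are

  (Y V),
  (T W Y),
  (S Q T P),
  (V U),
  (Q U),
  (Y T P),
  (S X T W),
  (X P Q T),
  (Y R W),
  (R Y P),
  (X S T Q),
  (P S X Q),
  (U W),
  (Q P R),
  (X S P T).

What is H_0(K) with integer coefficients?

We work with the vertex ordering P < Q < R < S < T < U < V < W < X < Y. The simplices of K, each written with vertices in increasing order, are:

  0-simplices (10): P, Q, R, S, T, U, V, W, X, Y
  1-simplices (24): PQ, PR, PS, PT, PX, PY, QR, QS, QT, QU, QX, RW, RY, ST, SW, SX, TW, TX, TY, UV, UW, VY, WX, WY
  2-simplices (18): PQR, PQS, PQT, PQX, PRY, PST, PSX, PTX, PTY, QST, QSX, QTX, RWY, STW, STX, SWX, TWX, TWY
  3-simplices (6): PQST, PQSX, PQTX, PSTX, QSTX, STWX

Hence C_0 ≅ Z^10, C_1 ≅ Z^24, C_2 ≅ Z^18, C_3 ≅ Z^6.

Boundary ∂_1: C_1 → C_0 maps an edge to its endpoints' difference, ∂[p,q] = q − p. For instance
  ∂SX = X − S.
The resulting 10×24 matrix has rank 9, and its Smith normal form has invariant factors (1,1,1,1,1,1,1,1,1).

The boundary map ∂_2: C_2 → C_1 maps a triangle to the signed sum of its edges. For instance
  ∂QST = ST − QT + QS,
  ∂SWX = WX − SX + SW.
The 24×18 boundary matrix has rank 13 and Smith normal form diag(1,1,1,1,1,1,1,1,1,1,1,1,1).

The boundary map ∂_3: C_3 → C_2 sends each 3-simplex σ to the alternating sum Σ_i (−1)^i (σ with its i-th vertex removed). For instance
  ∂STWX = TWX − SWX + STX − STW,
  ∂PQTX = QTX − PTX + PQX − PQT.
The resulting 18×6 matrix has rank 5, and its Smith normal form has invariant factors (1,1,1,1,1).

From H_k ≅ ker(∂_k) / im(∂_{k+1}) we obtain:

  H_0: rank C_0 − rank ∂_1 = 10 − 9 = 1, and the invariant factors of ∂_1 are all 1, so H_0 = Z.

H_0 ≅ Z.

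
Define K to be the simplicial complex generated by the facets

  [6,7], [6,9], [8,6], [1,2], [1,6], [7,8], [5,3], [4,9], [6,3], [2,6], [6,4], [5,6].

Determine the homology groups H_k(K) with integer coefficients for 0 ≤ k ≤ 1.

H_0 = Z,  H_1 = Z^4.

We work with the vertex ordering 1 < 2 < 3 < 4 < 5 < 6 < 7 < 8 < 9. The simplices of K, each written with vertices in increasing order, are:

  0-simplices (9): [1], [2], [3], [4], [5], [6], [7], [8], [9]
  1-simplices (12): [1,2], [1,6], [2,6], [3,5], [3,6], [4,6], [4,9], [5,6], [6,7], [6,8], [6,9], [7,8]

Hence C_0 ≅ Z^9, C_1 ≅ Z^12.

Boundary ∂_1: C_1 → C_0 sends each edge [p,q] (with p < q) to q − p.
The resulting 9×12 matrix has rank 8, and its Smith normal form has invariant factors (1,1,1,1,1,1,1,1).

Reading off H_k = ker ∂_k / im ∂_{k+1}:

  H_0: rank C_0 − rank ∂_1 = 9 − 8 = 1, and the invariant factors of ∂_1 are all 1, so H_0 = Z.
  H_1: rank ker ∂_1 − rank ∂_2 = (12 − 8) − 0 = 4, and there is no ∂_2, so H_1 = Z^4.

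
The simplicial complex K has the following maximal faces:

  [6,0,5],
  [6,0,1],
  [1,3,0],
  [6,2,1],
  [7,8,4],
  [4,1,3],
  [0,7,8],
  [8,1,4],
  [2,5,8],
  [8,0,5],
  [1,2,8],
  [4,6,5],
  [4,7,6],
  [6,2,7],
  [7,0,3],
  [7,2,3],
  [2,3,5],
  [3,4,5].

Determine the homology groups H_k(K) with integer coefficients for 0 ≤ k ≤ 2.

Fix the vertex order 0 < 1 < 2 < 3 < 4 < 5 < 6 < 7 < 8 and write every simplex with vertices in increasing order. Then dim K = 2 and the simplices of K are:

  0-simplices (9): [0], [1], [2], [3], [4], [5], [6], [7], [8]
  1-simplices (27): (27 of them)
  2-simplices (18): [0,1,3], [0,1,6], [0,3,7], [0,5,6], [0,5,8], [0,7,8], [1,2,6], [1,2,8], [1,3,4], [1,4,8], [2,3,5], [2,3,7], [2,5,8], [2,6,7], [3,4,5], [4,5,6], [4,6,7], [4,7,8]

so the chain groups are C_0 ≅ Z^9, C_1 ≅ Z^27, C_2 ≅ Z^18.

The boundary map ∂_1: C_1 → C_0 maps an edge to its endpoints' difference, ∂[p,q] = q − p. For instance
  ∂[0,5] = [5] − [0].
This gives a 9×27 integer matrix of rank 8; reducing to Smith normal form yields diagonal entries (1,1,1,1,1,1,1,1).

The boundary map ∂_2: C_2 → C_1 maps a triangle to the signed sum of its edges. For instance
  ∂[1,3,4] = [3,4] − [1,4] + [1,3],
  ∂[0,5,6] = [5,6] − [0,6] + [0,5].
This gives a 27×18 integer matrix of rank 17; reducing to Smith normal form yields diagonal entries (1,1,1,1,1,1,1,1,1,1,1,1,1,1,1,1,1).

Computing H_k = (kernel of ∂_k) / (image of ∂_{k+1}):

  H_0: rank C_0 − rank ∂_1 = 9 − 8 = 1, and the invariant factors of ∂_1 are all 1, so H_0 = Z.
  H_1: rank ker ∂_1 − rank ∂_2 = (27 − 8) − 17 = 2, and the invariant factors of ∂_2 are all 1, so H_1 = Z^2.
  H_2: rank ker ∂_2 − rank ∂_3 = (18 − 17) − 0 = 1, and there is no ∂_3, so H_2 = Z.

As a check, the Euler characteristic is 9 − 27 + 18 = 0, which agrees with 1 − 2 + 1 = 0.
(K is a triangulation of the torus T^2.)

H_0 ≅ Z,  H_1 ≅ Z^2,  H_2 ≅ Z.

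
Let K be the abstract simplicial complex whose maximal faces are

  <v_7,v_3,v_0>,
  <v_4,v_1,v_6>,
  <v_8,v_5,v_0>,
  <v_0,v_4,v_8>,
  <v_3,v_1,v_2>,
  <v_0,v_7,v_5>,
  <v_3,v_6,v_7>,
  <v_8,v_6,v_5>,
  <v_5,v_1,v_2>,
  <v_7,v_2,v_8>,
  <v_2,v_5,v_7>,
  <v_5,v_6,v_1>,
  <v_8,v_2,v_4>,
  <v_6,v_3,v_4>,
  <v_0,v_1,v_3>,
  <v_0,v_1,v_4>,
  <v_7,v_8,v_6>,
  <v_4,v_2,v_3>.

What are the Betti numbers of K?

b_0 = 1, b_1 = 1, b_2 = 0.

We work with the vertex ordering v_0 < v_1 < v_2 < v_3 < v_4 < v_5 < v_6 < v_7 < v_8. The simplices of K, each written with vertices in increasing order, are:

  0-simplices (9): [v_0], [v_1], [v_2], [v_3], [v_4], [v_5], [v_6], [v_7], [v_8]
  1-simplices (27): (27 of them)
  2-simplices (18): (18 of them)

Hence C_0 ≅ Z^9, C_1 ≅ Z^27, C_2 ≅ Z^18.

Boundary ∂_1: C_1 → C_0 is given by ∂[p,q] = [q] − [p]. For instance
  ∂[v_2,v_8] = [v_8] − [v_2].
The 9×27 boundary matrix has rank 8 and Smith normal form diag(1,1,1,1,1,1,1,1).

The boundary map ∂_2: C_2 → C_1 acts by ∂[p,q,r] = [q,r] − [p,r] + [p,q]. For instance
  ∂[v_0,v_5,v_8] = [v_5,v_8] − [v_0,v_8] + [v_0,v_5],
  ∂[v_6,v_7,v_8] = [v_7,v_8] − [v_6,v_8] + [v_6,v_7].
As a 27×18 matrix over Z this has rank 18, with invariant factors (1,1,1,1,1,1,1,1,1,1,1,1,1,1,1,1,1,2).

Now H_k = ker ∂_k / im ∂_{k+1}, so:

  H_0: rank C_0 − rank ∂_1 = 9 − 8 = 1, and the invariant factors of ∂_1 are all 1, so H_0 ≅ Z.
  H_1: rank ker ∂_1 − rank ∂_2 = (27 − 8) − 18 = 1, and ∂_2 has invariant factor 2 > 1, so H_1 ≅ Z ⊕ Z/2Z.
  H_2: rank ker ∂_2 − rank ∂_3 = (18 − 18) − 0 = 0, and there is no ∂_3, so H_2 ≅ 0.

(K is a triangulation of the Klein bottle.)

Hence the Betti numbers are b_0 = 1, b_1 = 1, b_2 = 0.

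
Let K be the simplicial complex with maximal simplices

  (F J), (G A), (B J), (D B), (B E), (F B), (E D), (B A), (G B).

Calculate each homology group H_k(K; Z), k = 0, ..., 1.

H_0 = Z,  H_1 = Z^3.

We work with the vertex ordering A < B < D < E < F < G < J. The simplices of K, each written with vertices in increasing order, are:

  0-simplices (7): A, B, D, E, F, G, J
  1-simplices (9): AB, AG, BD, BE, BF, BG, BJ, DE, FJ

so the chain groups are C_0 ≅ Z^7, C_1 ≅ Z^9.

Boundary ∂_1: C_1 → C_0 sends each edge [p,q] (with p < q) to q − p. For instance
  ∂AG = G − A.
The 7×9 boundary matrix has rank 6 and Smith normal form diag(1,1,1,1,1,1).

Computing H_k = (kernel of ∂_k) / (image of ∂_{k+1}):

  H_0: rank C_0 − rank ∂_1 = 7 − 6 = 1, and the invariant factors of ∂_1 are all 1, so H_0 = Z.
  H_1: rank ker ∂_1 − rank ∂_2 = (9 − 6) − 0 = 3, and there is no ∂_2, so H_1 = Z^3.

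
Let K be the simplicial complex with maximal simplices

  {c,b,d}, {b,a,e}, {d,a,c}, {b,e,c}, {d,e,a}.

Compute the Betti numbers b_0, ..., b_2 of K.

K has 5 vertices, 10 edges, 5 triangles.
rank ∂_0 = 0, rank ∂_1 = 4 ⇒ b_0 = 5 − 0 − 4 = 1; all invariant factors of ∂_1 are 1 so no torsion. So H_0 ≅ Z.
rank ∂_1 = 4, rank ∂_2 = 5 ⇒ b_1 = 10 − 4 − 5 = 1; all invariant factors of ∂_2 are 1 so no torsion. So H_1 ≅ Z.
rank ∂_2 = 5, rank ∂_3 = 0 ⇒ b_2 = 5 − 5 − 0 = 0. So H_2 ≅ 0.

b_0 = 1, b_1 = 1, b_2 = 0.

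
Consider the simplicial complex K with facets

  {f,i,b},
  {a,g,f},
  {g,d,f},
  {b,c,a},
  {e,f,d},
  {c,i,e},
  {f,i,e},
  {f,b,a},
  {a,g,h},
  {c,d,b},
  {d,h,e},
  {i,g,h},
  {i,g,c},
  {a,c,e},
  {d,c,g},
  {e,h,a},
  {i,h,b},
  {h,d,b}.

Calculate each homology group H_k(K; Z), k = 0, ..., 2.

We work with the vertex ordering a < b < c < d < e < f < g < h < i. The simplices of K, each written with vertices in increasing order, are:

  0-simplices (9): a, b, c, d, e, f, g, h, i
  1-simplices (27): ab, ac, ae, af, ag, ah, bc, bd, bf, bh, bi, cd, ce, cg, ci, de, df, dg, dh, ef, eh, ei, fg, fi, gh, gi, hi
  2-simplices (18): abc, abf, ace, aeh, afg, agh, bcd, bdh, bfi, bhi, cdg, cei, cgi, def, deh, dfg, efi, ghi

Hence C_0 ≅ Z^9, C_1 ≅ Z^27, C_2 ≅ Z^18.

The boundary map ∂_1: C_1 → C_0 maps an edge to its endpoints' difference, ∂[p,q] = q − p.
The resulting 9×27 matrix has rank 8, and its Smith normal form has invariant factors (1,1,1,1,1,1,1,1).

The boundary map ∂_2: C_2 → C_1 maps a triangle to the signed sum of its edges. For instance
  ∂bhi = hi − bi + bh,
  ∂bfi = fi − bi + bf.
As a 27×18 matrix over Z this has rank 17, with invariant factors (1,1,1,1,1,1,1,1,1,1,1,1,1,1,1,1,1).

Reading off H_k = ker ∂_k / im ∂_{k+1}:

  H_0: rank C_0 − rank ∂_1 = 9 − 8 = 1, and the invariant factors of ∂_1 are all 1, so H_0 = Z.
  H_1: rank ker ∂_1 − rank ∂_2 = (27 − 8) − 17 = 2, and the invariant factors of ∂_2 are all 1, so H_1 = Z^2.
  H_2: rank ker ∂_2 − rank ∂_3 = (18 − 17) − 0 = 1, and there is no ∂_3, so H_2 = Z.

(K is a triangulation of the torus T^2.)

H_0 = Z,  H_1 = Z^2,  H_2 = Z.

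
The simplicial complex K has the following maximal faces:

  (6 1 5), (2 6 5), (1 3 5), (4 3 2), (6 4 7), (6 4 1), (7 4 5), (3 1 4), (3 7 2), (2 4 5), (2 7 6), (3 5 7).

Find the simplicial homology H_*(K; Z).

We work with the vertex ordering 1 < 2 < 3 < 4 < 5 < 6 < 7. The simplices of K, each written with vertices in increasing order, are:

  0-simplices (7): [1], [2], [3], [4], [5], [6], [7]
  1-simplices (18): [1,3], [1,4], [1,5], [1,6], [2,3], [2,4], [2,5], [2,6], [2,7], [3,4], [3,5], [3,7], [4,5], [4,6], [4,7], [5,6], [5,7], [6,7]
  2-simplices (12): [1,3,4], [1,3,5], [1,4,6], [1,5,6], [2,3,4], [2,3,7], [2,4,5], [2,5,6], [2,6,7], [3,5,7], [4,5,7], [4,6,7]

Hence C_0 ≅ Z^7, C_1 ≅ Z^18, C_2 ≅ Z^12.

The boundary map ∂_1: C_1 → C_0 maps an edge to its endpoints' difference, ∂[p,q] = q − p. For instance
  ∂[4,6] = [6] − [4].
The resulting 7×18 matrix has rank 6, and its Smith normal form has invariant factors (1,1,1,1,1,1).

The boundary map ∂_2: C_2 → C_1 sends each 2-simplex [p,q,r] to [q,r] − [p,r] + [p,q]. For instance
  ∂[1,3,5] = [3,5] − [1,5] + [1,3],
  ∂[1,3,4] = [3,4] − [1,4] + [1,3].
This gives a 18×12 integer matrix of rank 12; reducing to Smith normal form yields diagonal entries (1,1,1,1,1,1,1,1,1,1,1,2).

Reading off H_k = ker ∂_k / im ∂_{k+1}:

  H_0: rank C_0 − rank ∂_1 = 7 − 6 = 1, and the invariant factors of ∂_1 are all 1, so H_0 = Z.
  H_1: rank ker ∂_1 − rank ∂_2 = (18 − 6) − 12 = 0, and ∂_2 has invariant factor 2 > 1, so H_1 = Z/2Z.
  H_2: rank ker ∂_2 − rank ∂_3 = (12 − 12) − 0 = 0, and there is no ∂_3, so H_2 = 0.

As a check, the Euler characteristic is 7 − 18 + 12 = 1, which agrees with 1 − 0 + 0 = 1.

H_0 ≅ Z,  H_1 ≅ Z/2Z,  H_2 = 0.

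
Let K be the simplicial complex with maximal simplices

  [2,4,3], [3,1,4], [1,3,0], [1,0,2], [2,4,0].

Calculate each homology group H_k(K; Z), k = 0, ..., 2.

Take the total order 0 < 1 < 2 < 3 < 4 on the vertex set. Then K (dimension 2) consists of the simplices:

  0-simplices (5): [0], [1], [2], [3], [4]
  1-simplices (10): [0,1], [0,2], [0,3], [0,4], [1,2], [1,3], [1,4], [2,3], [2,4], [3,4]
  2-simplices (5): [0,1,2], [0,1,3], [0,2,4], [1,3,4], [2,3,4]

Hence C_0 ≅ Z^5, C_1 ≅ Z^10, C_2 ≅ Z^5.

∂_1: C_1 → C_0 sends each edge [p,q] (with p < q) to q − p. For instance
  ∂[3,4] = [4] − [3].
The 5×10 boundary matrix has rank 4 and Smith normal form diag(1,1,1,1).

∂_2: C_2 → C_1 acts by ∂[p,q,r] = [q,r] − [p,r] + [p,q]. For instance
  ∂[1,3,4] = [3,4] − [1,4] + [1,3],
  ∂[0,1,3] = [1,3] − [0,3] + [0,1].
The resulting 10×5 matrix has rank 5, and its Smith normal form has invariant factors (1,1,1,1,1).

Reading off H_k = ker ∂_k / im ∂_{k+1}:

  H_0: rank C_0 − rank ∂_1 = 5 − 4 = 1, and the invariant factors of ∂_1 are all 1, so H_0 ≅ Z.
  H_1: rank ker ∂_1 − rank ∂_2 = (10 − 4) − 5 = 1, and the invariant factors of ∂_2 are all 1, so H_1 ≅ Z.
  H_2: rank ker ∂_2 − rank ∂_3 = (5 − 5) − 0 = 0, and there is no ∂_3, so H_2 ≅ 0.

As a check, the Euler characteristic is 5 − 10 + 5 = 0, which agrees with 1 − 1 + 0 = 0.

H_0 = Z,  H_1 = Z,  H_2 = 0.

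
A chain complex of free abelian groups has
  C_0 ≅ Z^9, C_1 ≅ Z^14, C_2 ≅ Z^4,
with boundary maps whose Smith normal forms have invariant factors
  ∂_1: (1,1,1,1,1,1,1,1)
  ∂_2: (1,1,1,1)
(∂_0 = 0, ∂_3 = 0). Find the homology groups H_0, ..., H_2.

H_0 ≅ Z,  H_1 ≅ Z^2,  H_2 = 0.

H_0: b_0 = 9 − 0 − 8 = 1; torsion from ∂_1 factors > 1: none. So H_0 ≅ Z.
H_1: b_1 = 14 − 8 − 4 = 2; torsion from ∂_2 factors > 1: none. So H_1 ≅ Z^2.
H_2: b_2 = 4 − 4 − 0 = 0; torsion from ∂_3 factors > 1: none. So H_2 ≅ 0.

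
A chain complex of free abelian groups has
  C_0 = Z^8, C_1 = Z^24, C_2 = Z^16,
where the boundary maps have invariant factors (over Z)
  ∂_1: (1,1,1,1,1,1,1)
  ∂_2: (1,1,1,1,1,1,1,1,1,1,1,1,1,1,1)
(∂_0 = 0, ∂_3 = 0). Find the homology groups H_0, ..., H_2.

H_0 ≅ Z,  H_1 ≅ Z^2,  H_2 ≅ Z.

H_0: b_0 = 8 − 0 − 7 = 1; torsion from ∂_1 factors > 1: none. So H_0 ≅ Z.
H_1: b_1 = 24 − 7 − 15 = 2; torsion from ∂_2 factors > 1: none. So H_1 ≅ Z^2.
H_2: b_2 = 16 − 15 − 0 = 1; torsion from ∂_3 factors > 1: none. So H_2 ≅ Z.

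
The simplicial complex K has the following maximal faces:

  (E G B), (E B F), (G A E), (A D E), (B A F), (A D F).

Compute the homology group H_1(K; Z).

We work with the vertex ordering A < B < D < E < F < G. The simplices of K, each written with vertices in increasing order, are:

  0-simplices (6): A, B, D, E, F, G
  1-simplices (12): AB, AD, AE, AF, AG, BE, BF, BG, DE, DF, EF, EG
  2-simplices (6): ABF, ADE, ADF, AEG, BEF, BEG

Hence C_0 ≅ Z^6, C_1 ≅ Z^12, C_2 ≅ Z^6.

The boundary map ∂_1: C_1 → C_0 maps an edge to its endpoints' difference, ∂[p,q] = q − p.
As a 6×12 matrix over Z this has rank 5, with invariant factors (1,1,1,1,1).

∂_2: C_2 → C_1 sends each 2-simplex [p,q,r] to [q,r] − [p,r] + [p,q]. For instance
  ∂ADE = DE − AE + AD,
  ∂ADF = DF − AF + AD.
As a 12×6 matrix over Z this has rank 6, with invariant factors (1,1,1,1,1,1).

Computing H_k = (kernel of ∂_k) / (image of ∂_{k+1}):

  H_1: rank ker ∂_1 − rank ∂_2 = (12 − 5) − 6 = 1, and the invariant factors of ∂_2 are all 1, so H_1 = Z.

H_1 ≅ Z.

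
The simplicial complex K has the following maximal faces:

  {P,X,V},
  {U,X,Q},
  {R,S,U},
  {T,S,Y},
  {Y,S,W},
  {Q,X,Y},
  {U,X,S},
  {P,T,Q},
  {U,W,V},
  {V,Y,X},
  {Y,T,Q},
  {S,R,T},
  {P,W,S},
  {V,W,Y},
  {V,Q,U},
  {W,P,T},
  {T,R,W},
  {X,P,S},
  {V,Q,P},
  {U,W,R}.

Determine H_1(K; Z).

Order the vertices as P < Q < R < S < T < U < V < W < X < Y. Listing each simplex with vertices in this order, K has dimension 2 with simplices:

  0-simplices (10): P, Q, R, S, T, U, V, W, X, Y
  1-simplices (30): PQ, PS, PT, PV, PW, PX, QT, QU, QV, QX, QY, RS, RT, RU, RW, ST, SU, SW, SX, SY, TW, TY, UV, UW, UX, VW, VX, VY, WY, XY
  2-simplices (20): PQT, PQV, PSW, PSX, PTW, PVX, QTY, QUV, QUX, QXY, RST, RSU, RTW, RUW, STY, SUX, SWY, UVW, VWY, VXY

giving chain groups C_0 ≅ Z^10, C_1 ≅ Z^30, C_2 ≅ Z^20.

Boundary ∂_1: C_1 → C_0 is given by ∂[p,q] = [q] − [p].
This gives a 10×30 integer matrix of rank 9; reducing to Smith normal form yields diagonal entries (1,1,1,1,1,1,1,1,1).

∂_2: C_2 → C_1 maps a triangle to the signed sum of its edges. For instance
  ∂STY = TY − SY + ST,
  ∂QUX = UX − QX + QU.
The resulting 30×20 matrix has rank 20, and its Smith normal form has invariant factors (1,1,1,1,1,1,1,1,1,1,1,1,1,1,1,1,1,1,1,2).

Now H_k = ker ∂_k / im ∂_{k+1}, so:

  H_1: rank ker ∂_1 − rank ∂_2 = (30 − 9) − 20 = 1, and ∂_2 has invariant factor 2 > 1, so H_1 = Z ⊕ Z/2.

H_1 ≅ Z ⊕ Z/2.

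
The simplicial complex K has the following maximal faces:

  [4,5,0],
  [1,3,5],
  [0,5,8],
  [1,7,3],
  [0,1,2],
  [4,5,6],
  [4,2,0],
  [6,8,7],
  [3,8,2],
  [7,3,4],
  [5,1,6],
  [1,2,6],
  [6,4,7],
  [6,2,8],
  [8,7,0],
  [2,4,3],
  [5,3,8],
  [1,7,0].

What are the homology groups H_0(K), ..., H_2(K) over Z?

H_0 ≅ Z,  H_1 ≅ Z^2,  H_2 ≅ Z.

Take the total order 0 < 1 < 2 < 3 < 4 < 5 < 6 < 7 < 8 on the vertex set. Then K (dimension 2) consists of the simplices:

  0-simplices (9): [0], [1], [2], [3], [4], [5], [6], [7], [8]
  1-simplices (27): (27 of them)
  2-simplices (18): [0,1,2], [0,1,7], [0,2,4], [0,4,5], [0,5,8], [0,7,8], [1,2,6], [1,3,5], [1,3,7], [1,5,6], [2,3,4], [2,3,8], [2,6,8], [3,4,7], [3,5,8], [4,5,6], [4,6,7], [6,7,8]

so the chain groups are C_0 ≅ Z^9, C_1 ≅ Z^27, C_2 ≅ Z^18.

The boundary map ∂_1: C_1 → C_0 sends each edge [p,q] (with p < q) to q − p. For instance
  ∂[0,4] = [4] − [0].
The resulting 9×27 matrix has rank 8, and its Smith normal form has invariant factors (1,1,1,1,1,1,1,1).

The boundary map ∂_2: C_2 → C_1 sends each 2-simplex [p,q,r] to [q,r] − [p,r] + [p,q]. For instance
  ∂[3,4,7] = [4,7] − [3,7] + [3,4],
  ∂[0,4,5] = [4,5] − [0,5] + [0,4].
As a 27×18 matrix over Z this has rank 17, with invariant factors (1,1,1,1,1,1,1,1,1,1,1,1,1,1,1,1,1).

Reading off H_k = ker ∂_k / im ∂_{k+1}:

  H_0: rank C_0 − rank ∂_1 = 9 − 8 = 1, and the invariant factors of ∂_1 are all 1, so H_0 = Z.
  H_1: rank ker ∂_1 − rank ∂_2 = (27 − 8) − 17 = 2, and the invariant factors of ∂_2 are all 1, so H_1 = Z^2.
  H_2: rank ker ∂_2 − rank ∂_3 = (18 − 17) − 0 = 1, and there is no ∂_3, so H_2 = Z.

As a check, the Euler characteristic is 9 − 27 + 18 = 0, which agrees with 1 − 2 + 1 = 0.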